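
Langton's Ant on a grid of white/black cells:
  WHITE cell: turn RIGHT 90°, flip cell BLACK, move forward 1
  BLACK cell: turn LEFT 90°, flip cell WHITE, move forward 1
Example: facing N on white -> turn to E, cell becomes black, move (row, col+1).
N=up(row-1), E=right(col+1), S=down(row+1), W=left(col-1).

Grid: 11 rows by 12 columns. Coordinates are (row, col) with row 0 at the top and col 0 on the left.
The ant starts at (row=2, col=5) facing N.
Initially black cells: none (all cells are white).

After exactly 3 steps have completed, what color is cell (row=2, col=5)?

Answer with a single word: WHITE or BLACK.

Answer: BLACK

Derivation:
Step 1: on WHITE (2,5): turn R to E, flip to black, move to (2,6). |black|=1
Step 2: on WHITE (2,6): turn R to S, flip to black, move to (3,6). |black|=2
Step 3: on WHITE (3,6): turn R to W, flip to black, move to (3,5). |black|=3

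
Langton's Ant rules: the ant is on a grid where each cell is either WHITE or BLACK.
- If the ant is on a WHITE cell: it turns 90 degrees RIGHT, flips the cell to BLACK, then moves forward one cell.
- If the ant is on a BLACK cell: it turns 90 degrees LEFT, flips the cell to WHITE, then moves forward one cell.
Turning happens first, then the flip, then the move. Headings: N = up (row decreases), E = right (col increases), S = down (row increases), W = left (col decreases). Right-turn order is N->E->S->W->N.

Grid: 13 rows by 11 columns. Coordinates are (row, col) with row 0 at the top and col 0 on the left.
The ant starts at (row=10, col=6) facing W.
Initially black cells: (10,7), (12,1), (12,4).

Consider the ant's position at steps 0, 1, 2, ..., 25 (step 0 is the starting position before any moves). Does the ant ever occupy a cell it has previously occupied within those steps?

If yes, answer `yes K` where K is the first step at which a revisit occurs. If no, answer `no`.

Answer: yes 7

Derivation:
Step 1: on WHITE (10,6): turn R to N, flip to black, move to (9,6). |black|=4 — new cell
Step 2: on WHITE (9,6): turn R to E, flip to black, move to (9,7). |black|=5 — new cell
Step 3: on WHITE (9,7): turn R to S, flip to black, move to (10,7). |black|=6 — new cell
Step 4: on BLACK (10,7): turn L to E, flip to white, move to (10,8). |black|=5 — new cell
Step 5: on WHITE (10,8): turn R to S, flip to black, move to (11,8). |black|=6 — new cell
Step 6: on WHITE (11,8): turn R to W, flip to black, move to (11,7). |black|=7 — new cell
Step 7: on WHITE (11,7): turn R to N, flip to black, move to (10,7). |black|=8 — REVISIT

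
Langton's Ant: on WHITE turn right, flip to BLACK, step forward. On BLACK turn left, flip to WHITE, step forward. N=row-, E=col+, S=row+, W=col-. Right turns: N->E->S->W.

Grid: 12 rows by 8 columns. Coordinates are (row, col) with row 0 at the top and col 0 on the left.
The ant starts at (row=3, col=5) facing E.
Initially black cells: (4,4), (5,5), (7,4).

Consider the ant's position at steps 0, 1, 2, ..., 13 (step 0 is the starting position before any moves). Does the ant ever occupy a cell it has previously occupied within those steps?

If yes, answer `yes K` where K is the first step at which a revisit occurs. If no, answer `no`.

Step 1: on WHITE (3,5): turn R to S, flip to black, move to (4,5). |black|=4 — new cell
Step 2: on WHITE (4,5): turn R to W, flip to black, move to (4,4). |black|=5 — new cell
Step 3: on BLACK (4,4): turn L to S, flip to white, move to (5,4). |black|=4 — new cell
Step 4: on WHITE (5,4): turn R to W, flip to black, move to (5,3). |black|=5 — new cell
Step 5: on WHITE (5,3): turn R to N, flip to black, move to (4,3). |black|=6 — new cell
Step 6: on WHITE (4,3): turn R to E, flip to black, move to (4,4). |black|=7 — REVISIT

Answer: yes 6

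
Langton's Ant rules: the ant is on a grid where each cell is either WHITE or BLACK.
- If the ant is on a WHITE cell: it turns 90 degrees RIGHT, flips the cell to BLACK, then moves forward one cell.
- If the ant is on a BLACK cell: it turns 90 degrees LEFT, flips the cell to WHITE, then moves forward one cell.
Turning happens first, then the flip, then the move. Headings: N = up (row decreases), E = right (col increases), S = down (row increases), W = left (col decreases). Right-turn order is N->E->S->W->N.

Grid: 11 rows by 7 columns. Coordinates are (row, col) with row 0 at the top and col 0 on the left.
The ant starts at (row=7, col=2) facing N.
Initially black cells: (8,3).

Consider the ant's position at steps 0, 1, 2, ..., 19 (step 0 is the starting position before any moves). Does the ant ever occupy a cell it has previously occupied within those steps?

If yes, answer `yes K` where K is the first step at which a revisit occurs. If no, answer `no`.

Answer: yes 6

Derivation:
Step 1: on WHITE (7,2): turn R to E, flip to black, move to (7,3). |black|=2 — new cell
Step 2: on WHITE (7,3): turn R to S, flip to black, move to (8,3). |black|=3 — new cell
Step 3: on BLACK (8,3): turn L to E, flip to white, move to (8,4). |black|=2 — new cell
Step 4: on WHITE (8,4): turn R to S, flip to black, move to (9,4). |black|=3 — new cell
Step 5: on WHITE (9,4): turn R to W, flip to black, move to (9,3). |black|=4 — new cell
Step 6: on WHITE (9,3): turn R to N, flip to black, move to (8,3). |black|=5 — REVISIT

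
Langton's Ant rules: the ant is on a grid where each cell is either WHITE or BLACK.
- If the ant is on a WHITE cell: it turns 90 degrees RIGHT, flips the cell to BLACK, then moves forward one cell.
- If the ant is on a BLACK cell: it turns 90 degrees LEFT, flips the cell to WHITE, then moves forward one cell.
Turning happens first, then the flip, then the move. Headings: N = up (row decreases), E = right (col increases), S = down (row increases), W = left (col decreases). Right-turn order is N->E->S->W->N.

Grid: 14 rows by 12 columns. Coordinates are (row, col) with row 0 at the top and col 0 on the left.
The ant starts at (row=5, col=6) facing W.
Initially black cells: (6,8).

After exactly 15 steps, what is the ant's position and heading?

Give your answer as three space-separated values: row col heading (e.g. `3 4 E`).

Answer: 5 7 N

Derivation:
Step 1: on WHITE (5,6): turn R to N, flip to black, move to (4,6). |black|=2
Step 2: on WHITE (4,6): turn R to E, flip to black, move to (4,7). |black|=3
Step 3: on WHITE (4,7): turn R to S, flip to black, move to (5,7). |black|=4
Step 4: on WHITE (5,7): turn R to W, flip to black, move to (5,6). |black|=5
Step 5: on BLACK (5,6): turn L to S, flip to white, move to (6,6). |black|=4
Step 6: on WHITE (6,6): turn R to W, flip to black, move to (6,5). |black|=5
Step 7: on WHITE (6,5): turn R to N, flip to black, move to (5,5). |black|=6
Step 8: on WHITE (5,5): turn R to E, flip to black, move to (5,6). |black|=7
Step 9: on WHITE (5,6): turn R to S, flip to black, move to (6,6). |black|=8
Step 10: on BLACK (6,6): turn L to E, flip to white, move to (6,7). |black|=7
Step 11: on WHITE (6,7): turn R to S, flip to black, move to (7,7). |black|=8
Step 12: on WHITE (7,7): turn R to W, flip to black, move to (7,6). |black|=9
Step 13: on WHITE (7,6): turn R to N, flip to black, move to (6,6). |black|=10
Step 14: on WHITE (6,6): turn R to E, flip to black, move to (6,7). |black|=11
Step 15: on BLACK (6,7): turn L to N, flip to white, move to (5,7). |black|=10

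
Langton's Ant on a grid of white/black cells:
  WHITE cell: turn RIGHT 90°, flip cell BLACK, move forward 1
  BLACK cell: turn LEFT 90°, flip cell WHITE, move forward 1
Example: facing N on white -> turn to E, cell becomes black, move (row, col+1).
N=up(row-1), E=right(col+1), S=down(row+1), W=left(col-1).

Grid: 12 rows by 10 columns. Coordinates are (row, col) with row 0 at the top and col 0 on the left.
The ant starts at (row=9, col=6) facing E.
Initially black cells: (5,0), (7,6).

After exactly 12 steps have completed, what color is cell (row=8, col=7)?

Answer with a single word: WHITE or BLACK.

Step 1: on WHITE (9,6): turn R to S, flip to black, move to (10,6). |black|=3
Step 2: on WHITE (10,6): turn R to W, flip to black, move to (10,5). |black|=4
Step 3: on WHITE (10,5): turn R to N, flip to black, move to (9,5). |black|=5
Step 4: on WHITE (9,5): turn R to E, flip to black, move to (9,6). |black|=6
Step 5: on BLACK (9,6): turn L to N, flip to white, move to (8,6). |black|=5
Step 6: on WHITE (8,6): turn R to E, flip to black, move to (8,7). |black|=6
Step 7: on WHITE (8,7): turn R to S, flip to black, move to (9,7). |black|=7
Step 8: on WHITE (9,7): turn R to W, flip to black, move to (9,6). |black|=8
Step 9: on WHITE (9,6): turn R to N, flip to black, move to (8,6). |black|=9
Step 10: on BLACK (8,6): turn L to W, flip to white, move to (8,5). |black|=8
Step 11: on WHITE (8,5): turn R to N, flip to black, move to (7,5). |black|=9
Step 12: on WHITE (7,5): turn R to E, flip to black, move to (7,6). |black|=10

Answer: BLACK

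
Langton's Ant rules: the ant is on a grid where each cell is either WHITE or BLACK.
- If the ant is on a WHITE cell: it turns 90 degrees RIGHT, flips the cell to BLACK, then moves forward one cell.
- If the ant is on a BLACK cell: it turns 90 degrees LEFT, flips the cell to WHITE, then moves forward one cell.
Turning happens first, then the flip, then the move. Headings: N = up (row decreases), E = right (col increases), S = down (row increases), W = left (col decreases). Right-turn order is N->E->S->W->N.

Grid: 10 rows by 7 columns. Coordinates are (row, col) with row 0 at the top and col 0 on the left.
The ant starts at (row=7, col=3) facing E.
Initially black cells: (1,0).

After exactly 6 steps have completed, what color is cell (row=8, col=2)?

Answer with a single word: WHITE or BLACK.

Answer: BLACK

Derivation:
Step 1: on WHITE (7,3): turn R to S, flip to black, move to (8,3). |black|=2
Step 2: on WHITE (8,3): turn R to W, flip to black, move to (8,2). |black|=3
Step 3: on WHITE (8,2): turn R to N, flip to black, move to (7,2). |black|=4
Step 4: on WHITE (7,2): turn R to E, flip to black, move to (7,3). |black|=5
Step 5: on BLACK (7,3): turn L to N, flip to white, move to (6,3). |black|=4
Step 6: on WHITE (6,3): turn R to E, flip to black, move to (6,4). |black|=5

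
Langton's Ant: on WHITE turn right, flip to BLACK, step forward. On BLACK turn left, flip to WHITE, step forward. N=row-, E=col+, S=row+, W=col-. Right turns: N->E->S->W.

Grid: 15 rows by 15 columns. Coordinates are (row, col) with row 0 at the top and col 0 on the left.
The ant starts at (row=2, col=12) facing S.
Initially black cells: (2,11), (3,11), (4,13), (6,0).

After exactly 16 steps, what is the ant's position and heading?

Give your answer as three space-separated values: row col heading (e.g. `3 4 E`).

Step 1: on WHITE (2,12): turn R to W, flip to black, move to (2,11). |black|=5
Step 2: on BLACK (2,11): turn L to S, flip to white, move to (3,11). |black|=4
Step 3: on BLACK (3,11): turn L to E, flip to white, move to (3,12). |black|=3
Step 4: on WHITE (3,12): turn R to S, flip to black, move to (4,12). |black|=4
Step 5: on WHITE (4,12): turn R to W, flip to black, move to (4,11). |black|=5
Step 6: on WHITE (4,11): turn R to N, flip to black, move to (3,11). |black|=6
Step 7: on WHITE (3,11): turn R to E, flip to black, move to (3,12). |black|=7
Step 8: on BLACK (3,12): turn L to N, flip to white, move to (2,12). |black|=6
Step 9: on BLACK (2,12): turn L to W, flip to white, move to (2,11). |black|=5
Step 10: on WHITE (2,11): turn R to N, flip to black, move to (1,11). |black|=6
Step 11: on WHITE (1,11): turn R to E, flip to black, move to (1,12). |black|=7
Step 12: on WHITE (1,12): turn R to S, flip to black, move to (2,12). |black|=8
Step 13: on WHITE (2,12): turn R to W, flip to black, move to (2,11). |black|=9
Step 14: on BLACK (2,11): turn L to S, flip to white, move to (3,11). |black|=8
Step 15: on BLACK (3,11): turn L to E, flip to white, move to (3,12). |black|=7
Step 16: on WHITE (3,12): turn R to S, flip to black, move to (4,12). |black|=8

Answer: 4 12 S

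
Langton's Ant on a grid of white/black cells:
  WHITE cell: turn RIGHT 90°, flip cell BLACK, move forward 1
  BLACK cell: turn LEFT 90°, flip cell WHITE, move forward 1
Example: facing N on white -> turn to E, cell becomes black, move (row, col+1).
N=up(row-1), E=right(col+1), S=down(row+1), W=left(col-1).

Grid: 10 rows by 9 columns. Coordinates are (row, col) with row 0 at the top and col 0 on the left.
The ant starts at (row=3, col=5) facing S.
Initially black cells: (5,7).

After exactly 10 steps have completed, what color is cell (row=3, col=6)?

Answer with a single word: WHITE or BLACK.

Answer: WHITE

Derivation:
Step 1: on WHITE (3,5): turn R to W, flip to black, move to (3,4). |black|=2
Step 2: on WHITE (3,4): turn R to N, flip to black, move to (2,4). |black|=3
Step 3: on WHITE (2,4): turn R to E, flip to black, move to (2,5). |black|=4
Step 4: on WHITE (2,5): turn R to S, flip to black, move to (3,5). |black|=5
Step 5: on BLACK (3,5): turn L to E, flip to white, move to (3,6). |black|=4
Step 6: on WHITE (3,6): turn R to S, flip to black, move to (4,6). |black|=5
Step 7: on WHITE (4,6): turn R to W, flip to black, move to (4,5). |black|=6
Step 8: on WHITE (4,5): turn R to N, flip to black, move to (3,5). |black|=7
Step 9: on WHITE (3,5): turn R to E, flip to black, move to (3,6). |black|=8
Step 10: on BLACK (3,6): turn L to N, flip to white, move to (2,6). |black|=7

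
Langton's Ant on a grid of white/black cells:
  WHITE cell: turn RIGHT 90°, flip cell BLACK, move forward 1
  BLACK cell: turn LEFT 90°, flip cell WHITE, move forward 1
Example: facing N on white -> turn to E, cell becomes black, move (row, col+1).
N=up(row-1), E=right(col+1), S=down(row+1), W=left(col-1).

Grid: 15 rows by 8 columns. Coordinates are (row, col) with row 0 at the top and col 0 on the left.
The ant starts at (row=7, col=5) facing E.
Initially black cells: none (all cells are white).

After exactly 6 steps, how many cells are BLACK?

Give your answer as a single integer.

Answer: 4

Derivation:
Step 1: on WHITE (7,5): turn R to S, flip to black, move to (8,5). |black|=1
Step 2: on WHITE (8,5): turn R to W, flip to black, move to (8,4). |black|=2
Step 3: on WHITE (8,4): turn R to N, flip to black, move to (7,4). |black|=3
Step 4: on WHITE (7,4): turn R to E, flip to black, move to (7,5). |black|=4
Step 5: on BLACK (7,5): turn L to N, flip to white, move to (6,5). |black|=3
Step 6: on WHITE (6,5): turn R to E, flip to black, move to (6,6). |black|=4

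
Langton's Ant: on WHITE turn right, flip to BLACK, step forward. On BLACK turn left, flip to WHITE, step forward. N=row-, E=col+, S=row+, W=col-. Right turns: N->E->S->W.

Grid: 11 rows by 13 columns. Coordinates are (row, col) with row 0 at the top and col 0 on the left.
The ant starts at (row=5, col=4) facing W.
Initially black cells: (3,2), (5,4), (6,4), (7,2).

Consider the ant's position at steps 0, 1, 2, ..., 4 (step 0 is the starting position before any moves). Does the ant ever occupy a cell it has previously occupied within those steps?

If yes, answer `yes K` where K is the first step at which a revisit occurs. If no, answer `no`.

Answer: no

Derivation:
Step 1: on BLACK (5,4): turn L to S, flip to white, move to (6,4). |black|=3 — new cell
Step 2: on BLACK (6,4): turn L to E, flip to white, move to (6,5). |black|=2 — new cell
Step 3: on WHITE (6,5): turn R to S, flip to black, move to (7,5). |black|=3 — new cell
Step 4: on WHITE (7,5): turn R to W, flip to black, move to (7,4). |black|=4 — new cell
No revisit within 4 steps.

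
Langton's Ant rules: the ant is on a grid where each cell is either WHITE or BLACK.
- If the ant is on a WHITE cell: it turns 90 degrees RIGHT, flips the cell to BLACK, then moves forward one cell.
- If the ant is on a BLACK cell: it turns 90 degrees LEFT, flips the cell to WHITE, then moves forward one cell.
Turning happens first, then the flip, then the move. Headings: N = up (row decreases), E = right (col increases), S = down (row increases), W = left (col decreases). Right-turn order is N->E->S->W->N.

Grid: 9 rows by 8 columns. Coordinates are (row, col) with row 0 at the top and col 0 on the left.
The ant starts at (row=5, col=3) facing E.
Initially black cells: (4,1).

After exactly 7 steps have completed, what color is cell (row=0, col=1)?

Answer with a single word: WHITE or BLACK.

Step 1: on WHITE (5,3): turn R to S, flip to black, move to (6,3). |black|=2
Step 2: on WHITE (6,3): turn R to W, flip to black, move to (6,2). |black|=3
Step 3: on WHITE (6,2): turn R to N, flip to black, move to (5,2). |black|=4
Step 4: on WHITE (5,2): turn R to E, flip to black, move to (5,3). |black|=5
Step 5: on BLACK (5,3): turn L to N, flip to white, move to (4,3). |black|=4
Step 6: on WHITE (4,3): turn R to E, flip to black, move to (4,4). |black|=5
Step 7: on WHITE (4,4): turn R to S, flip to black, move to (5,4). |black|=6

Answer: WHITE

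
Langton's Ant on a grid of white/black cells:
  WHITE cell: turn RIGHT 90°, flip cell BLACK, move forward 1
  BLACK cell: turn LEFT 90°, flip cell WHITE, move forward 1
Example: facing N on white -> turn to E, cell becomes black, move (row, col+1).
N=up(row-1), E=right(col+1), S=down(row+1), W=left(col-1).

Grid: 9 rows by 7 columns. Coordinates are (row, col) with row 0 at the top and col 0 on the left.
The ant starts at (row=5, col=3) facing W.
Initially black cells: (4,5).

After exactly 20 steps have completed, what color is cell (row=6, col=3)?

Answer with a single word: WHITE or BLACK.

Step 1: on WHITE (5,3): turn R to N, flip to black, move to (4,3). |black|=2
Step 2: on WHITE (4,3): turn R to E, flip to black, move to (4,4). |black|=3
Step 3: on WHITE (4,4): turn R to S, flip to black, move to (5,4). |black|=4
Step 4: on WHITE (5,4): turn R to W, flip to black, move to (5,3). |black|=5
Step 5: on BLACK (5,3): turn L to S, flip to white, move to (6,3). |black|=4
Step 6: on WHITE (6,3): turn R to W, flip to black, move to (6,2). |black|=5
Step 7: on WHITE (6,2): turn R to N, flip to black, move to (5,2). |black|=6
Step 8: on WHITE (5,2): turn R to E, flip to black, move to (5,3). |black|=7
Step 9: on WHITE (5,3): turn R to S, flip to black, move to (6,3). |black|=8
Step 10: on BLACK (6,3): turn L to E, flip to white, move to (6,4). |black|=7
Step 11: on WHITE (6,4): turn R to S, flip to black, move to (7,4). |black|=8
Step 12: on WHITE (7,4): turn R to W, flip to black, move to (7,3). |black|=9
Step 13: on WHITE (7,3): turn R to N, flip to black, move to (6,3). |black|=10
Step 14: on WHITE (6,3): turn R to E, flip to black, move to (6,4). |black|=11
Step 15: on BLACK (6,4): turn L to N, flip to white, move to (5,4). |black|=10
Step 16: on BLACK (5,4): turn L to W, flip to white, move to (5,3). |black|=9
Step 17: on BLACK (5,3): turn L to S, flip to white, move to (6,3). |black|=8
Step 18: on BLACK (6,3): turn L to E, flip to white, move to (6,4). |black|=7
Step 19: on WHITE (6,4): turn R to S, flip to black, move to (7,4). |black|=8
Step 20: on BLACK (7,4): turn L to E, flip to white, move to (7,5). |black|=7

Answer: WHITE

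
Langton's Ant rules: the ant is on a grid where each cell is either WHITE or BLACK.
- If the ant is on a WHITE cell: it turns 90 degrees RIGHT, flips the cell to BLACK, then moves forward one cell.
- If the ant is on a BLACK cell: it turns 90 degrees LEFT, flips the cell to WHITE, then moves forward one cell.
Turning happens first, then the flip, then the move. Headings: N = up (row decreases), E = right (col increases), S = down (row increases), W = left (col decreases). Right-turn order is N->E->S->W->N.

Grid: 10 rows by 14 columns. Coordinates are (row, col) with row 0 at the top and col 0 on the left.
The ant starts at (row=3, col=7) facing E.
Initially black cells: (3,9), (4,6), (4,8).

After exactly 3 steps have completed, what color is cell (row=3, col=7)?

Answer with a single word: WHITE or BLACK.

Answer: BLACK

Derivation:
Step 1: on WHITE (3,7): turn R to S, flip to black, move to (4,7). |black|=4
Step 2: on WHITE (4,7): turn R to W, flip to black, move to (4,6). |black|=5
Step 3: on BLACK (4,6): turn L to S, flip to white, move to (5,6). |black|=4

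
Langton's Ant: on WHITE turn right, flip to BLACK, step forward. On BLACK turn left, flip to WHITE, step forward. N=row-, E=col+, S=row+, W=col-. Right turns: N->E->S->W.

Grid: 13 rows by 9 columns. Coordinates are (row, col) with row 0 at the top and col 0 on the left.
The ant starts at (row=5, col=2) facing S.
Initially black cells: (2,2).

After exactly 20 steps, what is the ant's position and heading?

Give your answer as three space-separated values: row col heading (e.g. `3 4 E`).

Answer: 3 4 N

Derivation:
Step 1: on WHITE (5,2): turn R to W, flip to black, move to (5,1). |black|=2
Step 2: on WHITE (5,1): turn R to N, flip to black, move to (4,1). |black|=3
Step 3: on WHITE (4,1): turn R to E, flip to black, move to (4,2). |black|=4
Step 4: on WHITE (4,2): turn R to S, flip to black, move to (5,2). |black|=5
Step 5: on BLACK (5,2): turn L to E, flip to white, move to (5,3). |black|=4
Step 6: on WHITE (5,3): turn R to S, flip to black, move to (6,3). |black|=5
Step 7: on WHITE (6,3): turn R to W, flip to black, move to (6,2). |black|=6
Step 8: on WHITE (6,2): turn R to N, flip to black, move to (5,2). |black|=7
Step 9: on WHITE (5,2): turn R to E, flip to black, move to (5,3). |black|=8
Step 10: on BLACK (5,3): turn L to N, flip to white, move to (4,3). |black|=7
Step 11: on WHITE (4,3): turn R to E, flip to black, move to (4,4). |black|=8
Step 12: on WHITE (4,4): turn R to S, flip to black, move to (5,4). |black|=9
Step 13: on WHITE (5,4): turn R to W, flip to black, move to (5,3). |black|=10
Step 14: on WHITE (5,3): turn R to N, flip to black, move to (4,3). |black|=11
Step 15: on BLACK (4,3): turn L to W, flip to white, move to (4,2). |black|=10
Step 16: on BLACK (4,2): turn L to S, flip to white, move to (5,2). |black|=9
Step 17: on BLACK (5,2): turn L to E, flip to white, move to (5,3). |black|=8
Step 18: on BLACK (5,3): turn L to N, flip to white, move to (4,3). |black|=7
Step 19: on WHITE (4,3): turn R to E, flip to black, move to (4,4). |black|=8
Step 20: on BLACK (4,4): turn L to N, flip to white, move to (3,4). |black|=7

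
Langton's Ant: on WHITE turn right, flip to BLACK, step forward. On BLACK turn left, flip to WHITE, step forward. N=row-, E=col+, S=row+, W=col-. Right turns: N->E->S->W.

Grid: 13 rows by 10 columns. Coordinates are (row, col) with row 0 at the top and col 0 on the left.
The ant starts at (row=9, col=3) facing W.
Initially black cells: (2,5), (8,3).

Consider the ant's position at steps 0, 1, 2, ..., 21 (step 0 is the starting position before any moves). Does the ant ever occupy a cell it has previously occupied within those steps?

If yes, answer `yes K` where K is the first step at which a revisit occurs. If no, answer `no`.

Step 1: on WHITE (9,3): turn R to N, flip to black, move to (8,3). |black|=3 — new cell
Step 2: on BLACK (8,3): turn L to W, flip to white, move to (8,2). |black|=2 — new cell
Step 3: on WHITE (8,2): turn R to N, flip to black, move to (7,2). |black|=3 — new cell
Step 4: on WHITE (7,2): turn R to E, flip to black, move to (7,3). |black|=4 — new cell
Step 5: on WHITE (7,3): turn R to S, flip to black, move to (8,3). |black|=5 — REVISIT

Answer: yes 5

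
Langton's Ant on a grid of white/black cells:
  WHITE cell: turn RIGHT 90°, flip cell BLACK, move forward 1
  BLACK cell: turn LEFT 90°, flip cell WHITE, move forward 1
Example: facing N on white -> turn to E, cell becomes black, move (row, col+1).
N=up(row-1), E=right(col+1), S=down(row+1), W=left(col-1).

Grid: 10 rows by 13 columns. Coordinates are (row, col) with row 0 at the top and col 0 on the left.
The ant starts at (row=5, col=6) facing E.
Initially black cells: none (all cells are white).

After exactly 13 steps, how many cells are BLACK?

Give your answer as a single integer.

Answer: 9

Derivation:
Step 1: on WHITE (5,6): turn R to S, flip to black, move to (6,6). |black|=1
Step 2: on WHITE (6,6): turn R to W, flip to black, move to (6,5). |black|=2
Step 3: on WHITE (6,5): turn R to N, flip to black, move to (5,5). |black|=3
Step 4: on WHITE (5,5): turn R to E, flip to black, move to (5,6). |black|=4
Step 5: on BLACK (5,6): turn L to N, flip to white, move to (4,6). |black|=3
Step 6: on WHITE (4,6): turn R to E, flip to black, move to (4,7). |black|=4
Step 7: on WHITE (4,7): turn R to S, flip to black, move to (5,7). |black|=5
Step 8: on WHITE (5,7): turn R to W, flip to black, move to (5,6). |black|=6
Step 9: on WHITE (5,6): turn R to N, flip to black, move to (4,6). |black|=7
Step 10: on BLACK (4,6): turn L to W, flip to white, move to (4,5). |black|=6
Step 11: on WHITE (4,5): turn R to N, flip to black, move to (3,5). |black|=7
Step 12: on WHITE (3,5): turn R to E, flip to black, move to (3,6). |black|=8
Step 13: on WHITE (3,6): turn R to S, flip to black, move to (4,6). |black|=9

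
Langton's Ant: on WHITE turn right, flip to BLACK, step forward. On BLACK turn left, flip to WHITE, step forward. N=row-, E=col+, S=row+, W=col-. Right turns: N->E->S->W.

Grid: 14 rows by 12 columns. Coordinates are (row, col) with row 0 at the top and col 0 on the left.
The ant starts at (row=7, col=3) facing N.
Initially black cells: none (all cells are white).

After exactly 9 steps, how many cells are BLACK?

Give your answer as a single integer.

Answer: 7

Derivation:
Step 1: on WHITE (7,3): turn R to E, flip to black, move to (7,4). |black|=1
Step 2: on WHITE (7,4): turn R to S, flip to black, move to (8,4). |black|=2
Step 3: on WHITE (8,4): turn R to W, flip to black, move to (8,3). |black|=3
Step 4: on WHITE (8,3): turn R to N, flip to black, move to (7,3). |black|=4
Step 5: on BLACK (7,3): turn L to W, flip to white, move to (7,2). |black|=3
Step 6: on WHITE (7,2): turn R to N, flip to black, move to (6,2). |black|=4
Step 7: on WHITE (6,2): turn R to E, flip to black, move to (6,3). |black|=5
Step 8: on WHITE (6,3): turn R to S, flip to black, move to (7,3). |black|=6
Step 9: on WHITE (7,3): turn R to W, flip to black, move to (7,2). |black|=7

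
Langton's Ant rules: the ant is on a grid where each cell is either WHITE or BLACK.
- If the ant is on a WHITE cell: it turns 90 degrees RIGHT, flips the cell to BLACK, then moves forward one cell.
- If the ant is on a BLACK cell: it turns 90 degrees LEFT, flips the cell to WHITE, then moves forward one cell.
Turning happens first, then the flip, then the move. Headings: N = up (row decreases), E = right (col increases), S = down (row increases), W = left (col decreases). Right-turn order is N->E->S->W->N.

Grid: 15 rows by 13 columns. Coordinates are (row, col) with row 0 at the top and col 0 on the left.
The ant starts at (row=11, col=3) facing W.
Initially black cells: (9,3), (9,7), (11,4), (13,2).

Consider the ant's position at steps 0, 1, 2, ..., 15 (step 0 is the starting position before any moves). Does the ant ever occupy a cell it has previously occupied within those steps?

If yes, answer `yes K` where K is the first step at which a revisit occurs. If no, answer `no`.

Step 1: on WHITE (11,3): turn R to N, flip to black, move to (10,3). |black|=5 — new cell
Step 2: on WHITE (10,3): turn R to E, flip to black, move to (10,4). |black|=6 — new cell
Step 3: on WHITE (10,4): turn R to S, flip to black, move to (11,4). |black|=7 — new cell
Step 4: on BLACK (11,4): turn L to E, flip to white, move to (11,5). |black|=6 — new cell
Step 5: on WHITE (11,5): turn R to S, flip to black, move to (12,5). |black|=7 — new cell
Step 6: on WHITE (12,5): turn R to W, flip to black, move to (12,4). |black|=8 — new cell
Step 7: on WHITE (12,4): turn R to N, flip to black, move to (11,4). |black|=9 — REVISIT

Answer: yes 7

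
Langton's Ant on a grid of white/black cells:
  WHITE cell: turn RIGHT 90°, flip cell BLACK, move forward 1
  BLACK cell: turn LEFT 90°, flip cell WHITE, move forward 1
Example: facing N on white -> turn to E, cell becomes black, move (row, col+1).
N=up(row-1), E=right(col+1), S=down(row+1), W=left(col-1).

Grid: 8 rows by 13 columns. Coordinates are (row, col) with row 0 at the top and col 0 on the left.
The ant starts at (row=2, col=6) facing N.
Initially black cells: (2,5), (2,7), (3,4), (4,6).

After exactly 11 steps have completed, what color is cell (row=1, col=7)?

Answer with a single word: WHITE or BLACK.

Step 1: on WHITE (2,6): turn R to E, flip to black, move to (2,7). |black|=5
Step 2: on BLACK (2,7): turn L to N, flip to white, move to (1,7). |black|=4
Step 3: on WHITE (1,7): turn R to E, flip to black, move to (1,8). |black|=5
Step 4: on WHITE (1,8): turn R to S, flip to black, move to (2,8). |black|=6
Step 5: on WHITE (2,8): turn R to W, flip to black, move to (2,7). |black|=7
Step 6: on WHITE (2,7): turn R to N, flip to black, move to (1,7). |black|=8
Step 7: on BLACK (1,7): turn L to W, flip to white, move to (1,6). |black|=7
Step 8: on WHITE (1,6): turn R to N, flip to black, move to (0,6). |black|=8
Step 9: on WHITE (0,6): turn R to E, flip to black, move to (0,7). |black|=9
Step 10: on WHITE (0,7): turn R to S, flip to black, move to (1,7). |black|=10
Step 11: on WHITE (1,7): turn R to W, flip to black, move to (1,6). |black|=11

Answer: BLACK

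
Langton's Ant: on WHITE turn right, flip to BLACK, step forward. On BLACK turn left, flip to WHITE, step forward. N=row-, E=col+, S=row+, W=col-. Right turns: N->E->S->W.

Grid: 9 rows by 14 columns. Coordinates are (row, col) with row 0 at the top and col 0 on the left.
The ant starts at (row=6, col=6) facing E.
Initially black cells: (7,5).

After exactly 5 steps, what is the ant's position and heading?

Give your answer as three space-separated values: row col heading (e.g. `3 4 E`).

Answer: 7 4 N

Derivation:
Step 1: on WHITE (6,6): turn R to S, flip to black, move to (7,6). |black|=2
Step 2: on WHITE (7,6): turn R to W, flip to black, move to (7,5). |black|=3
Step 3: on BLACK (7,5): turn L to S, flip to white, move to (8,5). |black|=2
Step 4: on WHITE (8,5): turn R to W, flip to black, move to (8,4). |black|=3
Step 5: on WHITE (8,4): turn R to N, flip to black, move to (7,4). |black|=4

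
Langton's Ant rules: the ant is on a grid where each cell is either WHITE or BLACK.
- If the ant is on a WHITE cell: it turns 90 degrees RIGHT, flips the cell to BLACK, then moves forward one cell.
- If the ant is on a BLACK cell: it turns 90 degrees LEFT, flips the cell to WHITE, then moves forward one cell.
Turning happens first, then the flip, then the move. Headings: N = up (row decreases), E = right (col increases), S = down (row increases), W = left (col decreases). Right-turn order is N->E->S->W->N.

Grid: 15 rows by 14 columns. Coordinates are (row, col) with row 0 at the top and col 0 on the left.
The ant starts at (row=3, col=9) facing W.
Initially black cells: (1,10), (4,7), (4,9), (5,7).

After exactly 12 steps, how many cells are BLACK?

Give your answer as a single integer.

Answer: 8

Derivation:
Step 1: on WHITE (3,9): turn R to N, flip to black, move to (2,9). |black|=5
Step 2: on WHITE (2,9): turn R to E, flip to black, move to (2,10). |black|=6
Step 3: on WHITE (2,10): turn R to S, flip to black, move to (3,10). |black|=7
Step 4: on WHITE (3,10): turn R to W, flip to black, move to (3,9). |black|=8
Step 5: on BLACK (3,9): turn L to S, flip to white, move to (4,9). |black|=7
Step 6: on BLACK (4,9): turn L to E, flip to white, move to (4,10). |black|=6
Step 7: on WHITE (4,10): turn R to S, flip to black, move to (5,10). |black|=7
Step 8: on WHITE (5,10): turn R to W, flip to black, move to (5,9). |black|=8
Step 9: on WHITE (5,9): turn R to N, flip to black, move to (4,9). |black|=9
Step 10: on WHITE (4,9): turn R to E, flip to black, move to (4,10). |black|=10
Step 11: on BLACK (4,10): turn L to N, flip to white, move to (3,10). |black|=9
Step 12: on BLACK (3,10): turn L to W, flip to white, move to (3,9). |black|=8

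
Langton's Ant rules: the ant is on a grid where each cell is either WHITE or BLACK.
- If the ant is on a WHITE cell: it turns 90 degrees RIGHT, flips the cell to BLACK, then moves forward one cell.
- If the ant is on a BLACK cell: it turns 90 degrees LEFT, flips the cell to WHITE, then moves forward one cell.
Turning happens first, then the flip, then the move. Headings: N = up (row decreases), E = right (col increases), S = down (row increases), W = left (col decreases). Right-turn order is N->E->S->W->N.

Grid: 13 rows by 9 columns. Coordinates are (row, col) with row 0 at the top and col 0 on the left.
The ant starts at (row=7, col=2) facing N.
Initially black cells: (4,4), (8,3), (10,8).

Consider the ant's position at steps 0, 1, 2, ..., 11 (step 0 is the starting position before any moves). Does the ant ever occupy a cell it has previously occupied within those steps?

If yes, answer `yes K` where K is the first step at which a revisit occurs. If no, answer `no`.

Step 1: on WHITE (7,2): turn R to E, flip to black, move to (7,3). |black|=4 — new cell
Step 2: on WHITE (7,3): turn R to S, flip to black, move to (8,3). |black|=5 — new cell
Step 3: on BLACK (8,3): turn L to E, flip to white, move to (8,4). |black|=4 — new cell
Step 4: on WHITE (8,4): turn R to S, flip to black, move to (9,4). |black|=5 — new cell
Step 5: on WHITE (9,4): turn R to W, flip to black, move to (9,3). |black|=6 — new cell
Step 6: on WHITE (9,3): turn R to N, flip to black, move to (8,3). |black|=7 — REVISIT

Answer: yes 6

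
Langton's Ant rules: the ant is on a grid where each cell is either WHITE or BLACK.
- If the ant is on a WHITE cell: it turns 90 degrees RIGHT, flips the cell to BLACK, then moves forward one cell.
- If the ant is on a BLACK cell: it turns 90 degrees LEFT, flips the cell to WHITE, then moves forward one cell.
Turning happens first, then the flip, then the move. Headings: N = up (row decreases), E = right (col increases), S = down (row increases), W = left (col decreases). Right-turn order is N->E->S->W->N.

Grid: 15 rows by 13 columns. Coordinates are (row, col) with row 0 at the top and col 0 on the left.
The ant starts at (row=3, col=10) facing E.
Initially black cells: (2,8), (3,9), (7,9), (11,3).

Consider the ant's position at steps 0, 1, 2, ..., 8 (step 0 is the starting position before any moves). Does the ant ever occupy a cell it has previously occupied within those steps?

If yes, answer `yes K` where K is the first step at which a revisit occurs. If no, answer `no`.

Answer: no

Derivation:
Step 1: on WHITE (3,10): turn R to S, flip to black, move to (4,10). |black|=5 — new cell
Step 2: on WHITE (4,10): turn R to W, flip to black, move to (4,9). |black|=6 — new cell
Step 3: on WHITE (4,9): turn R to N, flip to black, move to (3,9). |black|=7 — new cell
Step 4: on BLACK (3,9): turn L to W, flip to white, move to (3,8). |black|=6 — new cell
Step 5: on WHITE (3,8): turn R to N, flip to black, move to (2,8). |black|=7 — new cell
Step 6: on BLACK (2,8): turn L to W, flip to white, move to (2,7). |black|=6 — new cell
Step 7: on WHITE (2,7): turn R to N, flip to black, move to (1,7). |black|=7 — new cell
Step 8: on WHITE (1,7): turn R to E, flip to black, move to (1,8). |black|=8 — new cell
No revisit within 8 steps.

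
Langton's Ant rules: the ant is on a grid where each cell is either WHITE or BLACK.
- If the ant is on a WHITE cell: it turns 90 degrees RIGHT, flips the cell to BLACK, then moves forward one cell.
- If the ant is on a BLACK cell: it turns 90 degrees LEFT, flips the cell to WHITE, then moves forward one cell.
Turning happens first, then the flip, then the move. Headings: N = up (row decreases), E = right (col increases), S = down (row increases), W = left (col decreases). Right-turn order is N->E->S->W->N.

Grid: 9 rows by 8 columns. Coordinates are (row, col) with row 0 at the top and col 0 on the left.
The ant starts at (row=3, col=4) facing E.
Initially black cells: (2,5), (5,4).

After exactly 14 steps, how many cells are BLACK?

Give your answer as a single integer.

Step 1: on WHITE (3,4): turn R to S, flip to black, move to (4,4). |black|=3
Step 2: on WHITE (4,4): turn R to W, flip to black, move to (4,3). |black|=4
Step 3: on WHITE (4,3): turn R to N, flip to black, move to (3,3). |black|=5
Step 4: on WHITE (3,3): turn R to E, flip to black, move to (3,4). |black|=6
Step 5: on BLACK (3,4): turn L to N, flip to white, move to (2,4). |black|=5
Step 6: on WHITE (2,4): turn R to E, flip to black, move to (2,5). |black|=6
Step 7: on BLACK (2,5): turn L to N, flip to white, move to (1,5). |black|=5
Step 8: on WHITE (1,5): turn R to E, flip to black, move to (1,6). |black|=6
Step 9: on WHITE (1,6): turn R to S, flip to black, move to (2,6). |black|=7
Step 10: on WHITE (2,6): turn R to W, flip to black, move to (2,5). |black|=8
Step 11: on WHITE (2,5): turn R to N, flip to black, move to (1,5). |black|=9
Step 12: on BLACK (1,5): turn L to W, flip to white, move to (1,4). |black|=8
Step 13: on WHITE (1,4): turn R to N, flip to black, move to (0,4). |black|=9
Step 14: on WHITE (0,4): turn R to E, flip to black, move to (0,5). |black|=10

Answer: 10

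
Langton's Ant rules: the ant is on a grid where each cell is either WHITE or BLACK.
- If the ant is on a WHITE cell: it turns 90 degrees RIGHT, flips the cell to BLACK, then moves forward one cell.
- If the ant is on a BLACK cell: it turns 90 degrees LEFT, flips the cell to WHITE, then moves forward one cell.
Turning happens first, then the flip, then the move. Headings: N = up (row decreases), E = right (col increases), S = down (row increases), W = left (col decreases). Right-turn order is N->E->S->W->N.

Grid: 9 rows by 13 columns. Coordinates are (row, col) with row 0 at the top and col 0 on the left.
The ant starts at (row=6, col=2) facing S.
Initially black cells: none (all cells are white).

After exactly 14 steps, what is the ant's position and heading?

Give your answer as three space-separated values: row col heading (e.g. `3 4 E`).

Answer: 5 3 N

Derivation:
Step 1: on WHITE (6,2): turn R to W, flip to black, move to (6,1). |black|=1
Step 2: on WHITE (6,1): turn R to N, flip to black, move to (5,1). |black|=2
Step 3: on WHITE (5,1): turn R to E, flip to black, move to (5,2). |black|=3
Step 4: on WHITE (5,2): turn R to S, flip to black, move to (6,2). |black|=4
Step 5: on BLACK (6,2): turn L to E, flip to white, move to (6,3). |black|=3
Step 6: on WHITE (6,3): turn R to S, flip to black, move to (7,3). |black|=4
Step 7: on WHITE (7,3): turn R to W, flip to black, move to (7,2). |black|=5
Step 8: on WHITE (7,2): turn R to N, flip to black, move to (6,2). |black|=6
Step 9: on WHITE (6,2): turn R to E, flip to black, move to (6,3). |black|=7
Step 10: on BLACK (6,3): turn L to N, flip to white, move to (5,3). |black|=6
Step 11: on WHITE (5,3): turn R to E, flip to black, move to (5,4). |black|=7
Step 12: on WHITE (5,4): turn R to S, flip to black, move to (6,4). |black|=8
Step 13: on WHITE (6,4): turn R to W, flip to black, move to (6,3). |black|=9
Step 14: on WHITE (6,3): turn R to N, flip to black, move to (5,3). |black|=10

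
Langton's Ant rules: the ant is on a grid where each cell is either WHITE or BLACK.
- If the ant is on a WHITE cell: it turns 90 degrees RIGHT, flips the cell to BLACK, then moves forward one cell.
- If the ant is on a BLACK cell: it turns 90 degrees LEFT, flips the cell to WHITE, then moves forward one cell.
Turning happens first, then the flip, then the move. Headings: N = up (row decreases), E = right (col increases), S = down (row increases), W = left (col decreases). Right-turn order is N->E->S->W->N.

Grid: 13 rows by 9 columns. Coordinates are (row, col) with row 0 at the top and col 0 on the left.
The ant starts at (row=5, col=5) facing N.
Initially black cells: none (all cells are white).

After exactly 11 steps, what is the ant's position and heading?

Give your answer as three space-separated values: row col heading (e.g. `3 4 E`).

Answer: 6 3 W

Derivation:
Step 1: on WHITE (5,5): turn R to E, flip to black, move to (5,6). |black|=1
Step 2: on WHITE (5,6): turn R to S, flip to black, move to (6,6). |black|=2
Step 3: on WHITE (6,6): turn R to W, flip to black, move to (6,5). |black|=3
Step 4: on WHITE (6,5): turn R to N, flip to black, move to (5,5). |black|=4
Step 5: on BLACK (5,5): turn L to W, flip to white, move to (5,4). |black|=3
Step 6: on WHITE (5,4): turn R to N, flip to black, move to (4,4). |black|=4
Step 7: on WHITE (4,4): turn R to E, flip to black, move to (4,5). |black|=5
Step 8: on WHITE (4,5): turn R to S, flip to black, move to (5,5). |black|=6
Step 9: on WHITE (5,5): turn R to W, flip to black, move to (5,4). |black|=7
Step 10: on BLACK (5,4): turn L to S, flip to white, move to (6,4). |black|=6
Step 11: on WHITE (6,4): turn R to W, flip to black, move to (6,3). |black|=7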